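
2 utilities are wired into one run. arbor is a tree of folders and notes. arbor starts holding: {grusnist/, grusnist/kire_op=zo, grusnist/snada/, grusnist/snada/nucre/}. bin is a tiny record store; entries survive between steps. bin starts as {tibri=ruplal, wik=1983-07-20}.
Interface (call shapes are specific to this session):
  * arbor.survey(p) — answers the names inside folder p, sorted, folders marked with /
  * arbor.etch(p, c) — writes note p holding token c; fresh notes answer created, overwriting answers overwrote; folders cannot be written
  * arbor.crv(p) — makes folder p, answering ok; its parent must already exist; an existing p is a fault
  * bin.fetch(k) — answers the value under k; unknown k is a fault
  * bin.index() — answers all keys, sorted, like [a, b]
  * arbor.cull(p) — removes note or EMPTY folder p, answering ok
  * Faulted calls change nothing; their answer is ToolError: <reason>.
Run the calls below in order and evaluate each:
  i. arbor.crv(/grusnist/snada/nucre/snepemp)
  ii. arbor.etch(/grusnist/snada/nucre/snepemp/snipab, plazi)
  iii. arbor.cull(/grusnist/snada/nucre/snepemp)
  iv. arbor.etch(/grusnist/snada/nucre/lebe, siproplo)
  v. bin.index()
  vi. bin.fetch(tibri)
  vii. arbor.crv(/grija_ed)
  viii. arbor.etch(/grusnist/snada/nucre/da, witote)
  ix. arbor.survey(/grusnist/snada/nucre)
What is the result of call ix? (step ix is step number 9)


I call crv with p: /grusnist/snada/nucre/snepemp, and get ok.
Now I run etch with p: /grusnist/snada/nucre/snepemp/snipab, c: plazi, and observe created.
I run cull with p: /grusnist/snada/nucre/snepemp, and get ToolError: not empty.
Now I run etch with p: /grusnist/snada/nucre/lebe, c: siproplo, and observe created.
Using index, — result: [tibri, wik].
I run fetch with k: tibri: ruplal.
I try crv with p: /grija_ed, which returns ok.
I use etch with p: /grusnist/snada/nucre/da, c: witote, which returns created.
Next I call survey with p: /grusnist/snada/nucre: [da, lebe, snepemp/].

Answer: [da, lebe, snepemp/]


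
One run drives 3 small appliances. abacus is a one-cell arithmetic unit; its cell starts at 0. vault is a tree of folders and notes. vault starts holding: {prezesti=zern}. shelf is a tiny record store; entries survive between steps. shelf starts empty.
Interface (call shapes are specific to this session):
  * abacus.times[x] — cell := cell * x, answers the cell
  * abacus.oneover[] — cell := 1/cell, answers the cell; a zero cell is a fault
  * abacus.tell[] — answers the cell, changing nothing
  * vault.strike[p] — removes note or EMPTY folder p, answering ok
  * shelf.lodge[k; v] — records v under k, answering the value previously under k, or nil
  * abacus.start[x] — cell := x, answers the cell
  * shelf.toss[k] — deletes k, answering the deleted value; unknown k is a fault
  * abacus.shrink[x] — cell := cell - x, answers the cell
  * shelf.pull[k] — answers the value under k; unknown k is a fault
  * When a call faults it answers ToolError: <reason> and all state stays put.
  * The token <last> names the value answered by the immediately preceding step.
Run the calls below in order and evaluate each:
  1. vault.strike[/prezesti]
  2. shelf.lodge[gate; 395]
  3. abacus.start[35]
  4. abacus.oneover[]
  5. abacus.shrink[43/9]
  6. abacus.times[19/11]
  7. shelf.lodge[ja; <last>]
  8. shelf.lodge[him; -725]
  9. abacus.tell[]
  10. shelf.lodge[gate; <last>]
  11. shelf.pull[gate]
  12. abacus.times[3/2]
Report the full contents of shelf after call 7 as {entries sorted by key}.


Answer: {gate=395, ja=-2584/315}

Derivation:
-- strike(/prezesti) => ok
-- lodge(gate, 395) => nil
-- start(35) => 35
-- oneover() => 1/35
-- shrink(43/9) => -1496/315
-- times(19/11) => -2584/315
-- lodge(ja, <last>) => nil
-- lodge(him, -725) => nil
-- tell() => -2584/315
-- lodge(gate, <last>) => 395
-- pull(gate) => -2584/315
-- times(3/2) => -1292/105


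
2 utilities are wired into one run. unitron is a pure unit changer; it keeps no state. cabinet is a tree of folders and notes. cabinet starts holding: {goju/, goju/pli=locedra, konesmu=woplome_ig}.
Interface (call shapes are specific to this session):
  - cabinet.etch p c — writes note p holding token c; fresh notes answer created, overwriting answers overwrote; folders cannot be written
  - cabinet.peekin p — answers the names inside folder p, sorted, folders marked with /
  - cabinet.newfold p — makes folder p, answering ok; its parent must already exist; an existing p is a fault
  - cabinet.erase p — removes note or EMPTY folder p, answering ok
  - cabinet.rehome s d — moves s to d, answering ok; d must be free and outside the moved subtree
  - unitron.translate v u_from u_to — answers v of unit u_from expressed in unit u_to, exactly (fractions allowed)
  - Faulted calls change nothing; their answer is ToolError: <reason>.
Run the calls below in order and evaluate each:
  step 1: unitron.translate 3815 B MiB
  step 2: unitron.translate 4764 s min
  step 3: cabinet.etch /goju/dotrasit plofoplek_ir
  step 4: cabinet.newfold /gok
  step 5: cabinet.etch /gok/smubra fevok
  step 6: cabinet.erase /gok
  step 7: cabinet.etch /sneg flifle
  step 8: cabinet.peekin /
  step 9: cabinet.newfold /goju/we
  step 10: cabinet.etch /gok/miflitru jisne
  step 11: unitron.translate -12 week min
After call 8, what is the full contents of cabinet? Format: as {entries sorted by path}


Answer: {goju/, goju/dotrasit=plofoplek_ir, goju/pli=locedra, gok/, gok/smubra=fevok, konesmu=woplome_ig, sneg=flifle}

Derivation:
$ unitron.translate v: 3815 u_from: B u_to: MiB
[out] 3815/1048576
$ unitron.translate v: 4764 u_from: s u_to: min
[out] 397/5
$ cabinet.etch p: /goju/dotrasit c: plofoplek_ir
[out] created
$ cabinet.newfold p: /gok
[out] ok
$ cabinet.etch p: /gok/smubra c: fevok
[out] created
$ cabinet.erase p: /gok
[out] ToolError: not empty
$ cabinet.etch p: /sneg c: flifle
[out] created
$ cabinet.peekin p: /
[out] [goju/, gok/, konesmu, sneg]
$ cabinet.newfold p: /goju/we
[out] ok
$ cabinet.etch p: /gok/miflitru c: jisne
[out] created
$ unitron.translate v: -12 u_from: week u_to: min
[out] -120960


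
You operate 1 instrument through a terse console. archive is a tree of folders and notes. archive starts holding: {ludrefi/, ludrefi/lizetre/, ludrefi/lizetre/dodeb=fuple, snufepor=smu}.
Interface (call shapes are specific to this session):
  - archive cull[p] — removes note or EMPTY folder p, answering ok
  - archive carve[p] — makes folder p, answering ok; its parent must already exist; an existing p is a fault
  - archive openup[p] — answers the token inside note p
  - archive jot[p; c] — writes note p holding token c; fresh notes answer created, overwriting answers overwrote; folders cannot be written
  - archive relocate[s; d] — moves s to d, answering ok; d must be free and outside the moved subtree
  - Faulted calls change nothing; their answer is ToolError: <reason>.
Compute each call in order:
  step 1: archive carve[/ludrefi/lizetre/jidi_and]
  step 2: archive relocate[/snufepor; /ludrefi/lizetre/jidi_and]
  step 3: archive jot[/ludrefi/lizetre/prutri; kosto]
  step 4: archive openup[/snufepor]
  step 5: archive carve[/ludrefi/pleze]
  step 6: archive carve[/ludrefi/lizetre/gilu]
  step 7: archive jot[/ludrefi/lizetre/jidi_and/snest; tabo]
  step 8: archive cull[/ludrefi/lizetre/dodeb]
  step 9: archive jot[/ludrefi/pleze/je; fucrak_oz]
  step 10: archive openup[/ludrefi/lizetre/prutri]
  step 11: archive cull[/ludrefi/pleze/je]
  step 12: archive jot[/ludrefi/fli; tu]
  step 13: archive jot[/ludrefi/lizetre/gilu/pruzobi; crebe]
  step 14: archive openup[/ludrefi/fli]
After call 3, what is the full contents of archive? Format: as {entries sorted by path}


Answer: {ludrefi/, ludrefi/lizetre/, ludrefi/lizetre/dodeb=fuple, ludrefi/lizetre/jidi_and/, ludrefi/lizetre/prutri=kosto, snufepor=smu}

Derivation:
;; 1. archive carve(p: /ludrefi/lizetre/jidi_and) ~> ok
;; 2. archive relocate(s: /snufepor, d: /ludrefi/lizetre/jidi_and) ~> ToolError: exists
;; 3. archive jot(p: /ludrefi/lizetre/prutri, c: kosto) ~> created
;; 4. archive openup(p: /snufepor) ~> smu
;; 5. archive carve(p: /ludrefi/pleze) ~> ok
;; 6. archive carve(p: /ludrefi/lizetre/gilu) ~> ok
;; 7. archive jot(p: /ludrefi/lizetre/jidi_and/snest, c: tabo) ~> created
;; 8. archive cull(p: /ludrefi/lizetre/dodeb) ~> ok
;; 9. archive jot(p: /ludrefi/pleze/je, c: fucrak_oz) ~> created
;; 10. archive openup(p: /ludrefi/lizetre/prutri) ~> kosto
;; 11. archive cull(p: /ludrefi/pleze/je) ~> ok
;; 12. archive jot(p: /ludrefi/fli, c: tu) ~> created
;; 13. archive jot(p: /ludrefi/lizetre/gilu/pruzobi, c: crebe) ~> created
;; 14. archive openup(p: /ludrefi/fli) ~> tu


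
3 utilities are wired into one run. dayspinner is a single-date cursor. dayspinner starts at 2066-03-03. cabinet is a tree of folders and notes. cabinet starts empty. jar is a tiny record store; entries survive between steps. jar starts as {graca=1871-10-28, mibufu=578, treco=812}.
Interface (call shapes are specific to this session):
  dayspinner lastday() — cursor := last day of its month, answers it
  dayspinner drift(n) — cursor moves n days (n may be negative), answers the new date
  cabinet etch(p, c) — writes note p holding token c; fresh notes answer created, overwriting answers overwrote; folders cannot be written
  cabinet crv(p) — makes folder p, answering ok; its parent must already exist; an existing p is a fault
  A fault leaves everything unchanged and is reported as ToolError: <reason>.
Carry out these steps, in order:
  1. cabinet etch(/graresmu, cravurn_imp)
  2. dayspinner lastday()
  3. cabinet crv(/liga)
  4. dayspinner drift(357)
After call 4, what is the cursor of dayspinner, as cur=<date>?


→ cabinet etch(p→/graresmu, c→cravurn_imp)
← created
→ dayspinner lastday()
← 2066-03-31
→ cabinet crv(p→/liga)
← ok
→ dayspinner drift(n→357)
← 2067-03-23

Answer: cur=2067-03-23


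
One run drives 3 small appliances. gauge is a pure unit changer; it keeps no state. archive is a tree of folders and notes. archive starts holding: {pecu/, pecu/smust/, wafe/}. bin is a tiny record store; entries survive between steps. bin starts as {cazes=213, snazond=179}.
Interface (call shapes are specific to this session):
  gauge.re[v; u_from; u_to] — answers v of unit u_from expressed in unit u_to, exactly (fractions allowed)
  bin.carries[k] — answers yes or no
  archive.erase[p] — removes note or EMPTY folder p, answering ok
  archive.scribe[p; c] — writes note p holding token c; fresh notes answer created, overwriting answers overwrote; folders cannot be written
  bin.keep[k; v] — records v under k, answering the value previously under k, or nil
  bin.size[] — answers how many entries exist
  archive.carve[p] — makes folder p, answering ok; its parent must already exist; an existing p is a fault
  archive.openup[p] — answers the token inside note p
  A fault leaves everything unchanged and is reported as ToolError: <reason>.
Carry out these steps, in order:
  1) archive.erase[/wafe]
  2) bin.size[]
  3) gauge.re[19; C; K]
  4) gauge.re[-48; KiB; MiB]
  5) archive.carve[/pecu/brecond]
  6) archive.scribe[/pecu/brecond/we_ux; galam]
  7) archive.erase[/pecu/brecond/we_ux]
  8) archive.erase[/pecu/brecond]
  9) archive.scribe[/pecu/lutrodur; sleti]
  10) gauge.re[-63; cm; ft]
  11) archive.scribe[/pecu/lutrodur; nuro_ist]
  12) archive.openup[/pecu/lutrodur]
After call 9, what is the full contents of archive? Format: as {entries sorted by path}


Answer: {pecu/, pecu/lutrodur=sleti, pecu/smust/}

Derivation:
→ archive.erase(p='/wafe')
← ok
→ bin.size()
← 2
→ gauge.re(v='19', u_from='C', u_to='K')
← 5843/20
→ gauge.re(v='-48', u_from='KiB', u_to='MiB')
← -3/64
→ archive.carve(p='/pecu/brecond')
← ok
→ archive.scribe(p='/pecu/brecond/we_ux', c='galam')
← created
→ archive.erase(p='/pecu/brecond/we_ux')
← ok
→ archive.erase(p='/pecu/brecond')
← ok
→ archive.scribe(p='/pecu/lutrodur', c='sleti')
← created
→ gauge.re(v='-63', u_from='cm', u_to='ft')
← -525/254
→ archive.scribe(p='/pecu/lutrodur', c='nuro_ist')
← overwrote
→ archive.openup(p='/pecu/lutrodur')
← nuro_ist


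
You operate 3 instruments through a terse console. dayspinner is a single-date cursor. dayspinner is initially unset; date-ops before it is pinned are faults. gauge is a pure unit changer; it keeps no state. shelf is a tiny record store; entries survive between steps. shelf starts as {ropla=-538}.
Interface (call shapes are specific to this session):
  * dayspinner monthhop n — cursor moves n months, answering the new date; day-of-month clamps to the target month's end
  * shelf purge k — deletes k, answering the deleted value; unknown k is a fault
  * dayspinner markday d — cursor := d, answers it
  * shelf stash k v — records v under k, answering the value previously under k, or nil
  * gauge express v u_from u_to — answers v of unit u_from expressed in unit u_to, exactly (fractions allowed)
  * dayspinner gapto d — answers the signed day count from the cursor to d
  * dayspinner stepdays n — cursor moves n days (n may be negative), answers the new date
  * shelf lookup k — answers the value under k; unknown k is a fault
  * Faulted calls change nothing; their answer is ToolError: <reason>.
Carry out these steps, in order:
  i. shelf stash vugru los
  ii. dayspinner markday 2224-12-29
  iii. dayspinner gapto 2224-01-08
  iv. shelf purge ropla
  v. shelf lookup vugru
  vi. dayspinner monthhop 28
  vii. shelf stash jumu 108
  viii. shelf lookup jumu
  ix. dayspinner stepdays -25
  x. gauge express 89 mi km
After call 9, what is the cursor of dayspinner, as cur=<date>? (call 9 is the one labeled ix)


Answer: cur=2227-04-04

Derivation:
CALL shelf stash[k='vugru'; v='los']
RET  nil
CALL dayspinner markday[d='2224-12-29']
RET  2224-12-29
CALL dayspinner gapto[d='2224-01-08']
RET  -356
CALL shelf purge[k='ropla']
RET  -538
CALL shelf lookup[k='vugru']
RET  los
CALL dayspinner monthhop[n='28']
RET  2227-04-29
CALL shelf stash[k='jumu'; v='108']
RET  nil
CALL shelf lookup[k='jumu']
RET  108
CALL dayspinner stepdays[n='-25']
RET  2227-04-04
CALL gauge express[v='89'; u_from='mi'; u_to='km']
RET  2237994/15625


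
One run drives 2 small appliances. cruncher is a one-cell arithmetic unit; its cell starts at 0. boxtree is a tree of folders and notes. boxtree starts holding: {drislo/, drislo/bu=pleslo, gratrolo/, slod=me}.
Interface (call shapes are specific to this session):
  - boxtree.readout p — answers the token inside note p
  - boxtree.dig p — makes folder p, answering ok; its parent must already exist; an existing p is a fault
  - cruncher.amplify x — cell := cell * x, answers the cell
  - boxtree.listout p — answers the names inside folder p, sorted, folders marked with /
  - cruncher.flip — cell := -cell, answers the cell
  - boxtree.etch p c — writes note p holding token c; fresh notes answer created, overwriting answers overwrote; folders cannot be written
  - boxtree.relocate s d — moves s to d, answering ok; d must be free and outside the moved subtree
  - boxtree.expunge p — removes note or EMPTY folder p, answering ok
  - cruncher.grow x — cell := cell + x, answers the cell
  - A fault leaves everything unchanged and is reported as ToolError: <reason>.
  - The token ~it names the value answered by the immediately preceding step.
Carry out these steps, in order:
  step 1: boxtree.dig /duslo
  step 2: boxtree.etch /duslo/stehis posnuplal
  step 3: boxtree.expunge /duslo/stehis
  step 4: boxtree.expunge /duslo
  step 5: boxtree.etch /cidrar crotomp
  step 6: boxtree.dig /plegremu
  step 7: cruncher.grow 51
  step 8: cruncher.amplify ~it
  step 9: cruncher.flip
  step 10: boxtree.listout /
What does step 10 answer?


Using boxtree.dig with p: /duslo, giving ok.
I call boxtree.etch with p: /duslo/stehis, c: posnuplal, and get created.
I try boxtree.expunge with p: /duslo/stehis, and get ok.
Calling boxtree.expunge with p: /duslo: ok.
I invoke boxtree.etch with p: /cidrar, c: crotomp: created.
I run boxtree.dig with p: /plegremu, yielding ok.
I call cruncher.grow with x: 51, yielding 51.
I use cruncher.amplify with x: ~it, and observe 2601.
Now I run cruncher.flip, and observe -2601.
I call boxtree.listout with p: /, → [cidrar, drislo/, gratrolo/, plegremu/, slod].

Answer: [cidrar, drislo/, gratrolo/, plegremu/, slod]


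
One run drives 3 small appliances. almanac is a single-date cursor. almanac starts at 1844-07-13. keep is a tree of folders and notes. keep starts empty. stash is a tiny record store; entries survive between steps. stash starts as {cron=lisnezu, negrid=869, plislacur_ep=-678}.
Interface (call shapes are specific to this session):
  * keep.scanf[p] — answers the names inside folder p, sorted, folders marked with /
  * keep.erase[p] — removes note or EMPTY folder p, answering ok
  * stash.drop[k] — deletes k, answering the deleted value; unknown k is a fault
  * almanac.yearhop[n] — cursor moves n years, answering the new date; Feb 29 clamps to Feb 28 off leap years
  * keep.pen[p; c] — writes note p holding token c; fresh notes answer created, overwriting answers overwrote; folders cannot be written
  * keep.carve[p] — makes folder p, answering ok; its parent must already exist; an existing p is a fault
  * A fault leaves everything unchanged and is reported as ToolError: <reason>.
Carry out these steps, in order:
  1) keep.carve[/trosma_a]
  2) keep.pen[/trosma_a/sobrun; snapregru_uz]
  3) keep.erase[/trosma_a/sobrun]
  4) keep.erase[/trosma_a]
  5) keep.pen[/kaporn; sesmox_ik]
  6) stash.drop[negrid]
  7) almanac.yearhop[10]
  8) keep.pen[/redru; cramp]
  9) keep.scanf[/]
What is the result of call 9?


Answer: [kaporn, redru]

Derivation:
Step: carve[p=/trosma_a]
Result: ok
Step: pen[p=/trosma_a/sobrun; c=snapregru_uz]
Result: created
Step: erase[p=/trosma_a/sobrun]
Result: ok
Step: erase[p=/trosma_a]
Result: ok
Step: pen[p=/kaporn; c=sesmox_ik]
Result: created
Step: drop[k=negrid]
Result: 869
Step: yearhop[n=10]
Result: 1854-07-13
Step: pen[p=/redru; c=cramp]
Result: created
Step: scanf[p=/]
Result: [kaporn, redru]


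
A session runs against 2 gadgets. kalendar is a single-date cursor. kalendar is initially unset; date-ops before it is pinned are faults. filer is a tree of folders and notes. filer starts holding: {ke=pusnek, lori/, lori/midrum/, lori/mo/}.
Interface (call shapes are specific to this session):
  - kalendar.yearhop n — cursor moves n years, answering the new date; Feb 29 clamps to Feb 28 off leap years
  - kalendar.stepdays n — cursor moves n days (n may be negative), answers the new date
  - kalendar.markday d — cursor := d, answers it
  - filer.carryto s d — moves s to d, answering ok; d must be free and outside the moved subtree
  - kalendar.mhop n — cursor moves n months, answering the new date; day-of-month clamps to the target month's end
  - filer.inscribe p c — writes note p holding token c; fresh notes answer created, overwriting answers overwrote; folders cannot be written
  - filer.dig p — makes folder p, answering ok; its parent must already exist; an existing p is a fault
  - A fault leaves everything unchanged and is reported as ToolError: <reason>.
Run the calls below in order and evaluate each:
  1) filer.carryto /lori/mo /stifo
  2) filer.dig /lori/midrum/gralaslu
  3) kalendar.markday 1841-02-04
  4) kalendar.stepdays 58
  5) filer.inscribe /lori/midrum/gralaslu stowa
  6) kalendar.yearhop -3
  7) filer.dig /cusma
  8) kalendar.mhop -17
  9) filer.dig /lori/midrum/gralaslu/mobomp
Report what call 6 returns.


Answer: 1838-04-03

Derivation:
Act: filer.carryto[s→/lori/mo; d→/stifo]
Obs: ok
Act: filer.dig[p→/lori/midrum/gralaslu]
Obs: ok
Act: kalendar.markday[d→1841-02-04]
Obs: 1841-02-04
Act: kalendar.stepdays[n→58]
Obs: 1841-04-03
Act: filer.inscribe[p→/lori/midrum/gralaslu; c→stowa]
Obs: ToolError: is a directory
Act: kalendar.yearhop[n→-3]
Obs: 1838-04-03
Act: filer.dig[p→/cusma]
Obs: ok
Act: kalendar.mhop[n→-17]
Obs: 1836-11-03
Act: filer.dig[p→/lori/midrum/gralaslu/mobomp]
Obs: ok


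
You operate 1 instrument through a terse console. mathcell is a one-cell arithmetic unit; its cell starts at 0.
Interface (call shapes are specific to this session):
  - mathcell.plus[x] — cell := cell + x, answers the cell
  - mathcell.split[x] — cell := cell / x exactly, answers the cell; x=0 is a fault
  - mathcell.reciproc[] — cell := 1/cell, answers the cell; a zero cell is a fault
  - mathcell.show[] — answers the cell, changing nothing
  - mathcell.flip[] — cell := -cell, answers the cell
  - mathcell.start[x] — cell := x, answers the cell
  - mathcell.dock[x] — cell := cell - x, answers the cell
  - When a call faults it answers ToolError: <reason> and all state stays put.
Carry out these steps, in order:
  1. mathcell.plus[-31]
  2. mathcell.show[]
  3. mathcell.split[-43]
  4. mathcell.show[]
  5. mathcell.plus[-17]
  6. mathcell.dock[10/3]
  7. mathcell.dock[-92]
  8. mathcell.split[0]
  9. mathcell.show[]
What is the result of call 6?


Answer: -2530/129

Derivation:
~$ plus -31
[out] -31
~$ show
[out] -31
~$ split -43
[out] 31/43
~$ show
[out] 31/43
~$ plus -17
[out] -700/43
~$ dock 10/3
[out] -2530/129
~$ dock -92
[out] 9338/129
~$ split 0
[out] ToolError: division by zero
~$ show
[out] 9338/129


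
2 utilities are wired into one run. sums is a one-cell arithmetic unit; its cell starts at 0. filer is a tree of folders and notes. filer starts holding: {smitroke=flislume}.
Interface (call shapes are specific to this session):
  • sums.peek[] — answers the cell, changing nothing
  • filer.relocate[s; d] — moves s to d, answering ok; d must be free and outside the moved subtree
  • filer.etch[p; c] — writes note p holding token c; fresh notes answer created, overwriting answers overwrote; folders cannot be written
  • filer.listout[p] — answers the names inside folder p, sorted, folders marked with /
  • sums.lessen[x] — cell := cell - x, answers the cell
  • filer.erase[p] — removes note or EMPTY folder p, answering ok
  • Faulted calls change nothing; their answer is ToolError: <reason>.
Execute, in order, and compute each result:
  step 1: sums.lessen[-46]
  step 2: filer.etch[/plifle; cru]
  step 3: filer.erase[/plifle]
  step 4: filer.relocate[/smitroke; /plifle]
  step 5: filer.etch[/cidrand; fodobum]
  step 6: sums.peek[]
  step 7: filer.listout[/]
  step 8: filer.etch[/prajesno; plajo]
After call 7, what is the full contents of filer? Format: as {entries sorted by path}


I use lessen with -46, and observe 46.
Next I call etch with /plifle, cru, and get created.
I use erase with /plifle, which returns ok.
I invoke relocate with /smitroke, /plifle, → ok.
I run etch with /cidrand, fodobum, and observe created.
Then peek: 46.
I invoke listout with /, which returns [cidrand, plifle].
Then etch with /prajesno, plajo: created.

Answer: {cidrand=fodobum, plifle=flislume}


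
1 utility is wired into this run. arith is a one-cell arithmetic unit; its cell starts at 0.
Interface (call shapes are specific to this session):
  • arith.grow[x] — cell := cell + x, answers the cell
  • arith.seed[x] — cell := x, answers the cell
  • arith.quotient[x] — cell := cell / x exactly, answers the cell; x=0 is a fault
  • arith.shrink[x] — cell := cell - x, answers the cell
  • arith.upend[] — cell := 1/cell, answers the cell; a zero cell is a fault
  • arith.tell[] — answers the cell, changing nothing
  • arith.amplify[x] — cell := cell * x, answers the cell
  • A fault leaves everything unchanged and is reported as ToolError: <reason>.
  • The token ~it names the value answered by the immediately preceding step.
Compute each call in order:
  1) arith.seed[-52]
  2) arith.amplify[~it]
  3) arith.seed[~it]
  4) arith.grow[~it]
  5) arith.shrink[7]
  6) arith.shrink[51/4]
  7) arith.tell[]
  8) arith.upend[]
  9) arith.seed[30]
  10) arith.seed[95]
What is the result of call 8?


Answer: 4/21553

Derivation:
-- 1. arith.seed(x: -52) == -52
-- 2. arith.amplify(x: ~it) == 2704
-- 3. arith.seed(x: ~it) == 2704
-- 4. arith.grow(x: ~it) == 5408
-- 5. arith.shrink(x: 7) == 5401
-- 6. arith.shrink(x: 51/4) == 21553/4
-- 7. arith.tell() == 21553/4
-- 8. arith.upend() == 4/21553
-- 9. arith.seed(x: 30) == 30
-- 10. arith.seed(x: 95) == 95


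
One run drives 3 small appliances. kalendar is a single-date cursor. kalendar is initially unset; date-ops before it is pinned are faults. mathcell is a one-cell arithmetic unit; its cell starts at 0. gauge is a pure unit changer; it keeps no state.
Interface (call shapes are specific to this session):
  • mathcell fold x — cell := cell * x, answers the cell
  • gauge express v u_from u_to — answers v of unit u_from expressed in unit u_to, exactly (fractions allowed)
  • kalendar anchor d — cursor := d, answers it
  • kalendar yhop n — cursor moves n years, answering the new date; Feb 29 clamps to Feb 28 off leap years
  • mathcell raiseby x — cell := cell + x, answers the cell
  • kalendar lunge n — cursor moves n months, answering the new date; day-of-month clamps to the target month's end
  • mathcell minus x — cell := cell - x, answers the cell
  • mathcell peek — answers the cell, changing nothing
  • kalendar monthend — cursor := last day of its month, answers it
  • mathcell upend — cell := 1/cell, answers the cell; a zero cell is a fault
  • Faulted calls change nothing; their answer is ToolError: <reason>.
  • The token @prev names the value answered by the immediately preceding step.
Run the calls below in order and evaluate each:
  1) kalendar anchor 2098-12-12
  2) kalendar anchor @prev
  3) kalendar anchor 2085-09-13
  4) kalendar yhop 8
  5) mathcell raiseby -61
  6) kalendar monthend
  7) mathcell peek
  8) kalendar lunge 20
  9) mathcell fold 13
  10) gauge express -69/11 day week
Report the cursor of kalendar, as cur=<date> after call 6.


Answer: cur=2093-09-30

Derivation:
Step: kalendar anchor[2098-12-12]
Result: 2098-12-12
Step: kalendar anchor[@prev]
Result: 2098-12-12
Step: kalendar anchor[2085-09-13]
Result: 2085-09-13
Step: kalendar yhop[8]
Result: 2093-09-13
Step: mathcell raiseby[-61]
Result: -61
Step: kalendar monthend[]
Result: 2093-09-30
Step: mathcell peek[]
Result: -61
Step: kalendar lunge[20]
Result: 2095-05-30
Step: mathcell fold[13]
Result: -793
Step: gauge express[-69/11; day; week]
Result: -69/77


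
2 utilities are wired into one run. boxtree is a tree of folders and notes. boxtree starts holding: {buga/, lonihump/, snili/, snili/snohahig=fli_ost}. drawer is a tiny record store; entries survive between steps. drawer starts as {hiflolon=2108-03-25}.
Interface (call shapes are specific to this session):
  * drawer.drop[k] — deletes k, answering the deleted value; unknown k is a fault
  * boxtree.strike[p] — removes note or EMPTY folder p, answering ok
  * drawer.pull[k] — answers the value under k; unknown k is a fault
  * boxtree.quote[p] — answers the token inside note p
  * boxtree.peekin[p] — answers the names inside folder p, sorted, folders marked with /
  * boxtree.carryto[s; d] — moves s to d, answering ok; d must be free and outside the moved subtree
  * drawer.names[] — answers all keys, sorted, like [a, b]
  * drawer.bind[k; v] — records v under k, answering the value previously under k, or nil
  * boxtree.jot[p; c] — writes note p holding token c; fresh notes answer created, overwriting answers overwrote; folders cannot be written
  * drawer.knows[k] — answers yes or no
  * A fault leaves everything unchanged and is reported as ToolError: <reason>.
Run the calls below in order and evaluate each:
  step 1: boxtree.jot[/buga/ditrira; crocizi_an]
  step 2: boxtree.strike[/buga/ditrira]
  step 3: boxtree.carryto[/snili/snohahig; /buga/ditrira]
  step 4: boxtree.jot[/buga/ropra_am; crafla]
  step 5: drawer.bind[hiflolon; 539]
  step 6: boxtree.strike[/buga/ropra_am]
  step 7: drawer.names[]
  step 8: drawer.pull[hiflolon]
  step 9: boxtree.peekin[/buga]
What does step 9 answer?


# 1. jot(p=/buga/ditrira, c=crocizi_an) ~> created
# 2. strike(p=/buga/ditrira) ~> ok
# 3. carryto(s=/snili/snohahig, d=/buga/ditrira) ~> ok
# 4. jot(p=/buga/ropra_am, c=crafla) ~> created
# 5. bind(k=hiflolon, v=539) ~> 2108-03-25
# 6. strike(p=/buga/ropra_am) ~> ok
# 7. names() ~> [hiflolon]
# 8. pull(k=hiflolon) ~> 539
# 9. peekin(p=/buga) ~> [ditrira]

Answer: [ditrira]


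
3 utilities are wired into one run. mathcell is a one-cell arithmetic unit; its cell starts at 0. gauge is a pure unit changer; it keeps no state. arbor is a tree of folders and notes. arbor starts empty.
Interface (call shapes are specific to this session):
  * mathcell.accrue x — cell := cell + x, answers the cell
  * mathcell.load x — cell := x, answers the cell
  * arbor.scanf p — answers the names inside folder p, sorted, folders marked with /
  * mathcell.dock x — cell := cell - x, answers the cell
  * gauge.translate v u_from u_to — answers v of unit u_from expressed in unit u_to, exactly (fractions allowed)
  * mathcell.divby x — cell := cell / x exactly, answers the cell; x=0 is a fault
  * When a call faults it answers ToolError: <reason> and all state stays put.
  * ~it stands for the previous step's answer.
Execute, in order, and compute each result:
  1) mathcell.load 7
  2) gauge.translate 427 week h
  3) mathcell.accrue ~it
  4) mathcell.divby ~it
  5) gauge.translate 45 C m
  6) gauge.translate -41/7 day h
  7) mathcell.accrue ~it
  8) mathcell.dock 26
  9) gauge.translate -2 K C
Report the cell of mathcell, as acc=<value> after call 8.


Answer: acc=-1159/7

Derivation:
Act: mathcell.load[x=7]
Obs: 7
Act: gauge.translate[v=427; u_from=week; u_to=h]
Obs: 71736
Act: mathcell.accrue[x=~it]
Obs: 71743
Act: mathcell.divby[x=~it]
Obs: 1
Act: gauge.translate[v=45; u_from=C; u_to=m]
Obs: ToolError: incompatible units
Act: gauge.translate[v=-41/7; u_from=day; u_to=h]
Obs: -984/7
Act: mathcell.accrue[x=~it]
Obs: -977/7
Act: mathcell.dock[x=26]
Obs: -1159/7
Act: gauge.translate[v=-2; u_from=K; u_to=C]
Obs: -5503/20


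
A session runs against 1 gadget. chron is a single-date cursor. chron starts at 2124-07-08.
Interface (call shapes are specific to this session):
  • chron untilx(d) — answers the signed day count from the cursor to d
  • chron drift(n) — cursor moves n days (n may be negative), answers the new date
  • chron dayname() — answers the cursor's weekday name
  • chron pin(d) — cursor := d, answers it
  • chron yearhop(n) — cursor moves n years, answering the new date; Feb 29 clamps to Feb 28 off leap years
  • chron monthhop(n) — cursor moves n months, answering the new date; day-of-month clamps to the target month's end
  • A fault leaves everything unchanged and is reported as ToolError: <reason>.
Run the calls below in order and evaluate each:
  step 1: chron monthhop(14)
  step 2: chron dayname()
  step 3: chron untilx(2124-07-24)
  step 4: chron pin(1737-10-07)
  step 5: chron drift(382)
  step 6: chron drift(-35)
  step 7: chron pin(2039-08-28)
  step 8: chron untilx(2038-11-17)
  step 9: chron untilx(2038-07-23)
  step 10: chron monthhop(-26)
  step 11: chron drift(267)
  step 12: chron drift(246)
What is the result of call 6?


CALL chron monthhop[n: 14]
RET  2125-09-08
CALL chron dayname[]
RET  Saturday
CALL chron untilx[d: 2124-07-24]
RET  -411
CALL chron pin[d: 1737-10-07]
RET  1737-10-07
CALL chron drift[n: 382]
RET  1738-10-24
CALL chron drift[n: -35]
RET  1738-09-19
CALL chron pin[d: 2039-08-28]
RET  2039-08-28
CALL chron untilx[d: 2038-11-17]
RET  -284
CALL chron untilx[d: 2038-07-23]
RET  -401
CALL chron monthhop[n: -26]
RET  2037-06-28
CALL chron drift[n: 267]
RET  2038-03-22
CALL chron drift[n: 246]
RET  2038-11-23

Answer: 1738-09-19


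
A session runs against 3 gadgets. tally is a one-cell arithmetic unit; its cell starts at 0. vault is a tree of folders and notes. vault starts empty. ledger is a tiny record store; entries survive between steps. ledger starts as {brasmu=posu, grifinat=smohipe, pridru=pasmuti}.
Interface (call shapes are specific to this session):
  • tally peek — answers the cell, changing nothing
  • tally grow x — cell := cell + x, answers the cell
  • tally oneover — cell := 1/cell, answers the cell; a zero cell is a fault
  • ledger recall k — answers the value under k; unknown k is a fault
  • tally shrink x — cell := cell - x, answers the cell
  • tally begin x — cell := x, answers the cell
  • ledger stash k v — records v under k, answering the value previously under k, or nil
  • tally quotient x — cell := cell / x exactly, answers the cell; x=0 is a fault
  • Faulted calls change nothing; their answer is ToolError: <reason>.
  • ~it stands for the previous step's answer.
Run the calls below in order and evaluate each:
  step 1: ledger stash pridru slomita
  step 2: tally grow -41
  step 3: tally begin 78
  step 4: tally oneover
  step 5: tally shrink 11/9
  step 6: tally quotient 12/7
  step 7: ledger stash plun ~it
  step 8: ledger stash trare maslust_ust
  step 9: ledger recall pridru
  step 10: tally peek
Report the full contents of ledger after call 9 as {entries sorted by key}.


Calling ledger stash passing pridru, slomita, and observe pasmuti.
Invoking tally grow passing -41, giving -41.
I invoke tally begin passing 78, and observe 78.
Now I run tally oneover, and see 1/78.
I invoke tally shrink passing 11/9, giving -283/234.
Then tally quotient passing 12/7: -1981/2808.
Calling ledger stash passing plun, ~it, and see nil.
I try ledger stash passing trare, maslust_ust, yielding nil.
Using ledger recall passing pridru, and observe slomita.
Now I run tally peek, giving -1981/2808.

Answer: {brasmu=posu, grifinat=smohipe, plun=-1981/2808, pridru=slomita, trare=maslust_ust}


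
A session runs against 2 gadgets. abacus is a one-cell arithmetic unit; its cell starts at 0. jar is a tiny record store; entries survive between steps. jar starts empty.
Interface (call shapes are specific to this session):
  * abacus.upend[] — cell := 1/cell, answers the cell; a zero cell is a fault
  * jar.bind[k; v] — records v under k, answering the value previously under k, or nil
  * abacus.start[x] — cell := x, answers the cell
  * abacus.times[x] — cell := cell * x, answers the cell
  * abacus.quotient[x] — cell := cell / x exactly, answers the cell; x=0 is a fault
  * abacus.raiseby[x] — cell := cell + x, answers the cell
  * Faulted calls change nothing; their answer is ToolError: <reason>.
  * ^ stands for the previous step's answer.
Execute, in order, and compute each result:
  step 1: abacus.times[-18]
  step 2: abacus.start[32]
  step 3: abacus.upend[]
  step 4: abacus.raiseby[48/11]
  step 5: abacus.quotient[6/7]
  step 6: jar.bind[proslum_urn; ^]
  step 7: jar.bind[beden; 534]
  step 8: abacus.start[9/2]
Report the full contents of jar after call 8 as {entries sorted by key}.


% abacus.times x→-18
[out] 0
% abacus.start x→32
[out] 32
% abacus.upend
[out] 1/32
% abacus.raiseby x→48/11
[out] 1547/352
% abacus.quotient x→6/7
[out] 10829/2112
% jar.bind k→proslum_urn v→^
[out] nil
% jar.bind k→beden v→534
[out] nil
% abacus.start x→9/2
[out] 9/2

Answer: {beden=534, proslum_urn=10829/2112}


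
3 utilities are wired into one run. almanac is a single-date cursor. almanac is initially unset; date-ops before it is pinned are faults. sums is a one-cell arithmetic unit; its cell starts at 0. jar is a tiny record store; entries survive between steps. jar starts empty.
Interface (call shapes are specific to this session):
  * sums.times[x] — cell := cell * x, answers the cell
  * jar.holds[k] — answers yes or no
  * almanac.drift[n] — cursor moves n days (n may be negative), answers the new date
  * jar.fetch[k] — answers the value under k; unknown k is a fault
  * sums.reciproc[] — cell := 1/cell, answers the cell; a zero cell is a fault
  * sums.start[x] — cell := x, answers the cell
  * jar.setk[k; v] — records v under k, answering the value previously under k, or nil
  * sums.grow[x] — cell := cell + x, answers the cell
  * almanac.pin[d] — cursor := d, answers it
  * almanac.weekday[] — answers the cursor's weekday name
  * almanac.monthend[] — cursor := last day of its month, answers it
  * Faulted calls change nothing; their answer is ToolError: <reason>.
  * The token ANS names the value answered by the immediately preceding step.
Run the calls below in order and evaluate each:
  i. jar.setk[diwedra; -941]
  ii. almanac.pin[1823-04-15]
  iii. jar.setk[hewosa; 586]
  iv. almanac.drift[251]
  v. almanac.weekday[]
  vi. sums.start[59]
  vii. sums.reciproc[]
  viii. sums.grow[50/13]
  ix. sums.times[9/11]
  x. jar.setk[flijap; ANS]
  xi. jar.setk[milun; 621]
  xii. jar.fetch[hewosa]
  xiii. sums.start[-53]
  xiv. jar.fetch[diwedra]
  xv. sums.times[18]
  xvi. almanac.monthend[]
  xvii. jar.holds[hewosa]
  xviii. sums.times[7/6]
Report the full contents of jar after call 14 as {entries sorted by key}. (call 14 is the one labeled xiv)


Act: jar.setk[diwedra; -941]
Obs: nil
Act: almanac.pin[1823-04-15]
Obs: 1823-04-15
Act: jar.setk[hewosa; 586]
Obs: nil
Act: almanac.drift[251]
Obs: 1823-12-22
Act: almanac.weekday[]
Obs: Monday
Act: sums.start[59]
Obs: 59
Act: sums.reciproc[]
Obs: 1/59
Act: sums.grow[50/13]
Obs: 2963/767
Act: sums.times[9/11]
Obs: 26667/8437
Act: jar.setk[flijap; ANS]
Obs: nil
Act: jar.setk[milun; 621]
Obs: nil
Act: jar.fetch[hewosa]
Obs: 586
Act: sums.start[-53]
Obs: -53
Act: jar.fetch[diwedra]
Obs: -941
Act: sums.times[18]
Obs: -954
Act: almanac.monthend[]
Obs: 1823-12-31
Act: jar.holds[hewosa]
Obs: yes
Act: sums.times[7/6]
Obs: -1113

Answer: {diwedra=-941, flijap=26667/8437, hewosa=586, milun=621}


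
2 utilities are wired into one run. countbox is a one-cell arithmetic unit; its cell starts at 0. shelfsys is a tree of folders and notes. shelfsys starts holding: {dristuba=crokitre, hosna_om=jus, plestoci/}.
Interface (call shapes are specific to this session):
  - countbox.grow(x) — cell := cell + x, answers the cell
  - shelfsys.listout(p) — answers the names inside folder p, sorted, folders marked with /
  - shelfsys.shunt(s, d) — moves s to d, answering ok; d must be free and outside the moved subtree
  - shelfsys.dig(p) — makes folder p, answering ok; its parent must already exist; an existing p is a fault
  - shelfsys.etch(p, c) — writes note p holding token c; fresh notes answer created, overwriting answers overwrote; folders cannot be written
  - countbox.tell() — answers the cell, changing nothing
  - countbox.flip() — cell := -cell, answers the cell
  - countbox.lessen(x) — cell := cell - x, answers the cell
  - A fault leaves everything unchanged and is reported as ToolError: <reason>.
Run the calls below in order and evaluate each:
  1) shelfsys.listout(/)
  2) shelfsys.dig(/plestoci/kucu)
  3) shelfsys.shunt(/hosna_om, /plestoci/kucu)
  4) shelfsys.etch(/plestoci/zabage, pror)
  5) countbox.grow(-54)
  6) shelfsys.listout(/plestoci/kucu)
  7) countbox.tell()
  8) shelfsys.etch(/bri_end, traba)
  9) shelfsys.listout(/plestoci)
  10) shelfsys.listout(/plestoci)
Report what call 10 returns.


·→ shelfsys.listout(/)
·← [dristuba, hosna_om, plestoci/]
·→ shelfsys.dig(/plestoci/kucu)
·← ok
·→ shelfsys.shunt(/hosna_om, /plestoci/kucu)
·← ToolError: exists
·→ shelfsys.etch(/plestoci/zabage, pror)
·← created
·→ countbox.grow(-54)
·← -54
·→ shelfsys.listout(/plestoci/kucu)
·← []
·→ countbox.tell()
·← -54
·→ shelfsys.etch(/bri_end, traba)
·← created
·→ shelfsys.listout(/plestoci)
·← [kucu/, zabage]
·→ shelfsys.listout(/plestoci)
·← [kucu/, zabage]

Answer: [kucu/, zabage]


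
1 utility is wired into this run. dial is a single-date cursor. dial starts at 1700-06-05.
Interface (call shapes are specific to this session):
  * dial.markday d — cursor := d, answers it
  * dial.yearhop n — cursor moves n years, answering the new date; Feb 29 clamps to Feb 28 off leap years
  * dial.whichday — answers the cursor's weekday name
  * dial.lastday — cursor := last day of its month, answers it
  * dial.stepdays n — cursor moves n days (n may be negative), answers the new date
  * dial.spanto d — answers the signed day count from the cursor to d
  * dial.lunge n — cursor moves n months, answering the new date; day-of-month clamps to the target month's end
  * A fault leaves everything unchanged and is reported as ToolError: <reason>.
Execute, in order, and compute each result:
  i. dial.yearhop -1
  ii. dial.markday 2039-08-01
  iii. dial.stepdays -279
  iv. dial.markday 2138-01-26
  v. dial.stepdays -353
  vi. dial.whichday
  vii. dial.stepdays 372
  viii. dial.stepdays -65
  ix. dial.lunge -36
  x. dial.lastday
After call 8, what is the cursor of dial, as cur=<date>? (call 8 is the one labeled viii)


==> dial.yearhop(n→-1)
<== 1699-06-05
==> dial.markday(d→2039-08-01)
<== 2039-08-01
==> dial.stepdays(n→-279)
<== 2038-10-26
==> dial.markday(d→2138-01-26)
<== 2138-01-26
==> dial.stepdays(n→-353)
<== 2137-02-07
==> dial.whichday()
<== Thursday
==> dial.stepdays(n→372)
<== 2138-02-14
==> dial.stepdays(n→-65)
<== 2137-12-11
==> dial.lunge(n→-36)
<== 2134-12-11
==> dial.lastday()
<== 2134-12-31

Answer: cur=2137-12-11
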